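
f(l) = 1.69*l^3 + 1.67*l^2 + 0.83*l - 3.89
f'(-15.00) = 1091.48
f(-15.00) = -5344.34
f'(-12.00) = 690.83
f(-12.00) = -2693.69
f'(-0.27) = 0.30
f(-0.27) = -4.03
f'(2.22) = 33.23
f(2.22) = 24.67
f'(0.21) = 1.75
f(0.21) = -3.63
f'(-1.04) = 2.84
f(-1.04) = -4.85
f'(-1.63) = 8.86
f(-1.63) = -8.12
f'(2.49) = 40.58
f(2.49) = 34.62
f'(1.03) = 9.65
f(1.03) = 0.58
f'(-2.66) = 27.82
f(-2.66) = -26.09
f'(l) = 5.07*l^2 + 3.34*l + 0.83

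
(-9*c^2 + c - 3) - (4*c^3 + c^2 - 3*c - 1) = -4*c^3 - 10*c^2 + 4*c - 2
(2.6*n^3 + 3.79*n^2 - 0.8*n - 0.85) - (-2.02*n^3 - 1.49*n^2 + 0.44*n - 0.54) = 4.62*n^3 + 5.28*n^2 - 1.24*n - 0.31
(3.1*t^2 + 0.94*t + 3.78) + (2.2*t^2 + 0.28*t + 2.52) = 5.3*t^2 + 1.22*t + 6.3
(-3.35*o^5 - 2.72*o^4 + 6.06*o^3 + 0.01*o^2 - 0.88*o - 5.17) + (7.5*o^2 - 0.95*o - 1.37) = -3.35*o^5 - 2.72*o^4 + 6.06*o^3 + 7.51*o^2 - 1.83*o - 6.54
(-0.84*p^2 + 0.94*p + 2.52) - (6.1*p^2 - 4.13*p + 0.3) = -6.94*p^2 + 5.07*p + 2.22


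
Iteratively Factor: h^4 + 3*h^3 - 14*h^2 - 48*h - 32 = (h - 4)*(h^3 + 7*h^2 + 14*h + 8) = (h - 4)*(h + 2)*(h^2 + 5*h + 4) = (h - 4)*(h + 2)*(h + 4)*(h + 1)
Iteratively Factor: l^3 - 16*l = (l - 4)*(l^2 + 4*l) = l*(l - 4)*(l + 4)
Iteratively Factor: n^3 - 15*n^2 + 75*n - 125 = (n - 5)*(n^2 - 10*n + 25) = (n - 5)^2*(n - 5)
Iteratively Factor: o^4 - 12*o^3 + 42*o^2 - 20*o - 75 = (o - 5)*(o^3 - 7*o^2 + 7*o + 15) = (o - 5)^2*(o^2 - 2*o - 3) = (o - 5)^2*(o - 3)*(o + 1)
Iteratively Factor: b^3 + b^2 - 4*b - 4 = (b + 2)*(b^2 - b - 2) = (b + 1)*(b + 2)*(b - 2)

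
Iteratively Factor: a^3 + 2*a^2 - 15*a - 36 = (a - 4)*(a^2 + 6*a + 9) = (a - 4)*(a + 3)*(a + 3)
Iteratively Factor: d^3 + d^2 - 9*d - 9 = (d - 3)*(d^2 + 4*d + 3) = (d - 3)*(d + 1)*(d + 3)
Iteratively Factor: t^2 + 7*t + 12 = (t + 3)*(t + 4)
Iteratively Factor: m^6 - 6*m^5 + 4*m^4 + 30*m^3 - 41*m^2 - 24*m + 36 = (m - 3)*(m^5 - 3*m^4 - 5*m^3 + 15*m^2 + 4*m - 12) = (m - 3)*(m + 2)*(m^4 - 5*m^3 + 5*m^2 + 5*m - 6) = (m - 3)*(m + 1)*(m + 2)*(m^3 - 6*m^2 + 11*m - 6) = (m - 3)^2*(m + 1)*(m + 2)*(m^2 - 3*m + 2) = (m - 3)^2*(m - 1)*(m + 1)*(m + 2)*(m - 2)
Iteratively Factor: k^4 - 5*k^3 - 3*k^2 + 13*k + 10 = (k + 1)*(k^3 - 6*k^2 + 3*k + 10) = (k + 1)^2*(k^2 - 7*k + 10) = (k - 2)*(k + 1)^2*(k - 5)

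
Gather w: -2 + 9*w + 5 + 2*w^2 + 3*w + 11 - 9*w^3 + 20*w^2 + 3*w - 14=-9*w^3 + 22*w^2 + 15*w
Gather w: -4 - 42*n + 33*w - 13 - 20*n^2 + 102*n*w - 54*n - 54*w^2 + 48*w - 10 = -20*n^2 - 96*n - 54*w^2 + w*(102*n + 81) - 27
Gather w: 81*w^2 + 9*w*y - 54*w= 81*w^2 + w*(9*y - 54)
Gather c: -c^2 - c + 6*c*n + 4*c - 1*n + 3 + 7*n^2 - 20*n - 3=-c^2 + c*(6*n + 3) + 7*n^2 - 21*n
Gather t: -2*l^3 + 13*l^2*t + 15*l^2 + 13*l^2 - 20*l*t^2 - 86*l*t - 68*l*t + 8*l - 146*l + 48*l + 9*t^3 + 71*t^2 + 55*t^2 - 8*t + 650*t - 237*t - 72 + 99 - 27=-2*l^3 + 28*l^2 - 90*l + 9*t^3 + t^2*(126 - 20*l) + t*(13*l^2 - 154*l + 405)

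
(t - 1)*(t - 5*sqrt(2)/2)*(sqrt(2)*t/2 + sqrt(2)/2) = sqrt(2)*t^3/2 - 5*t^2/2 - sqrt(2)*t/2 + 5/2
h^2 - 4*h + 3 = (h - 3)*(h - 1)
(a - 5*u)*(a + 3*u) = a^2 - 2*a*u - 15*u^2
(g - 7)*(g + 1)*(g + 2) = g^3 - 4*g^2 - 19*g - 14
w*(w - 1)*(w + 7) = w^3 + 6*w^2 - 7*w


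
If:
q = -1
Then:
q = -1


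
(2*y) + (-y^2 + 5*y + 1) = -y^2 + 7*y + 1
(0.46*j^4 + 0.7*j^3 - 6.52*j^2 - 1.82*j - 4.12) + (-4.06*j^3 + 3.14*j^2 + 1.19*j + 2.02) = 0.46*j^4 - 3.36*j^3 - 3.38*j^2 - 0.63*j - 2.1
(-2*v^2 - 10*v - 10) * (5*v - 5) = -10*v^3 - 40*v^2 + 50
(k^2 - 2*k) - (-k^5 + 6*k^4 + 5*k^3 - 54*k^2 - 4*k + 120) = k^5 - 6*k^4 - 5*k^3 + 55*k^2 + 2*k - 120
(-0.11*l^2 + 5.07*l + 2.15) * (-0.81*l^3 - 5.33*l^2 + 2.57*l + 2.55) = 0.0891*l^5 - 3.5204*l^4 - 29.0473*l^3 + 1.2899*l^2 + 18.454*l + 5.4825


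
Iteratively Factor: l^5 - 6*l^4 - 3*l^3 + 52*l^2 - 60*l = (l - 2)*(l^4 - 4*l^3 - 11*l^2 + 30*l) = l*(l - 2)*(l^3 - 4*l^2 - 11*l + 30) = l*(l - 2)*(l + 3)*(l^2 - 7*l + 10) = l*(l - 5)*(l - 2)*(l + 3)*(l - 2)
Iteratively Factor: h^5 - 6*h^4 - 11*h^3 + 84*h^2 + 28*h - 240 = (h - 4)*(h^4 - 2*h^3 - 19*h^2 + 8*h + 60) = (h - 5)*(h - 4)*(h^3 + 3*h^2 - 4*h - 12) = (h - 5)*(h - 4)*(h + 3)*(h^2 - 4) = (h - 5)*(h - 4)*(h - 2)*(h + 3)*(h + 2)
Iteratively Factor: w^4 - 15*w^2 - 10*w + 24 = (w - 4)*(w^3 + 4*w^2 + w - 6) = (w - 4)*(w + 3)*(w^2 + w - 2) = (w - 4)*(w + 2)*(w + 3)*(w - 1)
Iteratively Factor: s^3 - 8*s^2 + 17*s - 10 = (s - 1)*(s^2 - 7*s + 10) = (s - 5)*(s - 1)*(s - 2)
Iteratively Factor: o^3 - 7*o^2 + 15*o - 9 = (o - 3)*(o^2 - 4*o + 3) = (o - 3)*(o - 1)*(o - 3)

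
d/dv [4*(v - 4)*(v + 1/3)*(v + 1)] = 12*v^2 - 64*v/3 - 20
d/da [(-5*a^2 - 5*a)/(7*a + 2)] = 5*(-7*a^2 - 4*a - 2)/(49*a^2 + 28*a + 4)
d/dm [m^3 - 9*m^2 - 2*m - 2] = 3*m^2 - 18*m - 2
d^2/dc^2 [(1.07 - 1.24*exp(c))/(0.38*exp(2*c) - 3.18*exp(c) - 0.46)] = (-0.179056*exp(4*c) - 0.880383999999998*exp(3*c) - 5.179476*exp(2*c) + 13.382284*exp(c) - 1.82758)*exp(c)/(0.054872*exp(6*c) - 1.377576*exp(5*c) + 11.328864*exp(4*c) - 28.822248*exp(3*c) - 13.713888*exp(2*c) - 2.018664*exp(c) - 0.097336)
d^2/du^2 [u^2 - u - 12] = 2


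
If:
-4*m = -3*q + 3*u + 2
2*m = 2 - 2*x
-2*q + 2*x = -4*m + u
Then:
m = 1 - x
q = 2 - 10*x/9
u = 2*x/9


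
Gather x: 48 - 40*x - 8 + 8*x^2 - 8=8*x^2 - 40*x + 32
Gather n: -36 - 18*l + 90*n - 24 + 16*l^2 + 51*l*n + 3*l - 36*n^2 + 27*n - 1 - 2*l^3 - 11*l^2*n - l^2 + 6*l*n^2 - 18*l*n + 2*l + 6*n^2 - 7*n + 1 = -2*l^3 + 15*l^2 - 13*l + n^2*(6*l - 30) + n*(-11*l^2 + 33*l + 110) - 60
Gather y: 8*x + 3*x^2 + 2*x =3*x^2 + 10*x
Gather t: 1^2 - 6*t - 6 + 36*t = 30*t - 5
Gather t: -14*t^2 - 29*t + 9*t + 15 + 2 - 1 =-14*t^2 - 20*t + 16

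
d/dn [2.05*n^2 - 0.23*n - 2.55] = 4.1*n - 0.23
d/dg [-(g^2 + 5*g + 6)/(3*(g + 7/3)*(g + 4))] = 2*(-2*g^2 - 10*g - 13)/(9*g^4 + 114*g^3 + 529*g^2 + 1064*g + 784)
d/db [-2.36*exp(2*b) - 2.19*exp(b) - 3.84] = (-4.72*exp(b) - 2.19)*exp(b)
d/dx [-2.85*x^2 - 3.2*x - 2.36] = -5.7*x - 3.2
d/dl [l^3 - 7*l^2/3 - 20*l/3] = 3*l^2 - 14*l/3 - 20/3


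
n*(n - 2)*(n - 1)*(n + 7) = n^4 + 4*n^3 - 19*n^2 + 14*n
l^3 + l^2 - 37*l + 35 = (l - 5)*(l - 1)*(l + 7)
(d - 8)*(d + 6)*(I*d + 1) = I*d^3 + d^2 - 2*I*d^2 - 2*d - 48*I*d - 48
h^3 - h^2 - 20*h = h*(h - 5)*(h + 4)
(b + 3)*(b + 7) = b^2 + 10*b + 21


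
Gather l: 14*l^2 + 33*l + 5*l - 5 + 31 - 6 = 14*l^2 + 38*l + 20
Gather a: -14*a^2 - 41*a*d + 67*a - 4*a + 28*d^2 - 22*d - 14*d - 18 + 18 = -14*a^2 + a*(63 - 41*d) + 28*d^2 - 36*d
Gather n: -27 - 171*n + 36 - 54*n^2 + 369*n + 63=-54*n^2 + 198*n + 72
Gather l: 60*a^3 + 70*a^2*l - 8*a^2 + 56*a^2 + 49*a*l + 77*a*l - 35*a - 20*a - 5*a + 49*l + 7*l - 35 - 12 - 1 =60*a^3 + 48*a^2 - 60*a + l*(70*a^2 + 126*a + 56) - 48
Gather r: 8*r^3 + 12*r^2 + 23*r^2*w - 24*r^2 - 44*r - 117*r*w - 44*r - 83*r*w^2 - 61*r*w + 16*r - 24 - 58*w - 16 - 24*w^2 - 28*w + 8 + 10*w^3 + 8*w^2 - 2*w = 8*r^3 + r^2*(23*w - 12) + r*(-83*w^2 - 178*w - 72) + 10*w^3 - 16*w^2 - 88*w - 32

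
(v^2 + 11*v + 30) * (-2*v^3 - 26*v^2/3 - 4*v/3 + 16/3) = -2*v^5 - 92*v^4/3 - 470*v^3/3 - 808*v^2/3 + 56*v/3 + 160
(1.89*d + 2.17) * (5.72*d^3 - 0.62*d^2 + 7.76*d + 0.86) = 10.8108*d^4 + 11.2406*d^3 + 13.321*d^2 + 18.4646*d + 1.8662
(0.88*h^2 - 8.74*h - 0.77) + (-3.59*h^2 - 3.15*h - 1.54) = -2.71*h^2 - 11.89*h - 2.31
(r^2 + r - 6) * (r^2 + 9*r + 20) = r^4 + 10*r^3 + 23*r^2 - 34*r - 120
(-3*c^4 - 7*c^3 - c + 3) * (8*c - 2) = -24*c^5 - 50*c^4 + 14*c^3 - 8*c^2 + 26*c - 6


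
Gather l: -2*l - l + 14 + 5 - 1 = 18 - 3*l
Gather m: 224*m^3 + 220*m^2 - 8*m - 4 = 224*m^3 + 220*m^2 - 8*m - 4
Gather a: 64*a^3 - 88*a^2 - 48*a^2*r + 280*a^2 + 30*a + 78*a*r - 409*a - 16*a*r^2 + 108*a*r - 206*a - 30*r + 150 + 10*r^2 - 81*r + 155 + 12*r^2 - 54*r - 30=64*a^3 + a^2*(192 - 48*r) + a*(-16*r^2 + 186*r - 585) + 22*r^2 - 165*r + 275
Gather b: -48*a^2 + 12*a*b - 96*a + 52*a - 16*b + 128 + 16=-48*a^2 - 44*a + b*(12*a - 16) + 144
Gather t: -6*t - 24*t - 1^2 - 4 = -30*t - 5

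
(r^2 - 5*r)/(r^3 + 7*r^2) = (r - 5)/(r*(r + 7))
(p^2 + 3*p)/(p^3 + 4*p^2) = (p + 3)/(p*(p + 4))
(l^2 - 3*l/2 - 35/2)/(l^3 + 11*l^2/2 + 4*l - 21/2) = (l - 5)/(l^2 + 2*l - 3)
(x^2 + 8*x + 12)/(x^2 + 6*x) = (x + 2)/x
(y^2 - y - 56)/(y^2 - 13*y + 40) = (y + 7)/(y - 5)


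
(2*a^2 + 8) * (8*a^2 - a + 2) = 16*a^4 - 2*a^3 + 68*a^2 - 8*a + 16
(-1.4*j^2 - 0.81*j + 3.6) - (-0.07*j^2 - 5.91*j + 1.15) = -1.33*j^2 + 5.1*j + 2.45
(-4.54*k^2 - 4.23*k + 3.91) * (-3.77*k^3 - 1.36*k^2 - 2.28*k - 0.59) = 17.1158*k^5 + 22.1215*k^4 + 1.3633*k^3 + 7.0054*k^2 - 6.4191*k - 2.3069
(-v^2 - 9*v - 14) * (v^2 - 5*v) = -v^4 - 4*v^3 + 31*v^2 + 70*v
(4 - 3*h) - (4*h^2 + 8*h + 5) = -4*h^2 - 11*h - 1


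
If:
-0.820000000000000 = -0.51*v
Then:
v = 1.61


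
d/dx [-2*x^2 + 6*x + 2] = 6 - 4*x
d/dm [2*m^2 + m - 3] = 4*m + 1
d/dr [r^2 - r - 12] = 2*r - 1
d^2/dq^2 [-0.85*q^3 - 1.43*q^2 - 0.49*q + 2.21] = -5.1*q - 2.86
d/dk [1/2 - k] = -1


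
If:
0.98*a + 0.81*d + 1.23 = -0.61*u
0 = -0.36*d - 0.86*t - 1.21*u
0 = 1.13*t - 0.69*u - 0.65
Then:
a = 3.36127415567997*u - 0.11933357413762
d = -4.81981317600787*u - 1.37413962635202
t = 0.610619469026549*u + 0.575221238938053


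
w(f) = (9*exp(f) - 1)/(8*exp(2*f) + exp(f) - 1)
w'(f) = (9*exp(f) - 1)*(-16*exp(2*f) - exp(f))/(8*exp(2*f) + exp(f) - 1)^2 + 9*exp(f)/(8*exp(2*f) + exp(f) - 1)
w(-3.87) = 0.83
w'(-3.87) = -0.17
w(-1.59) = -1.80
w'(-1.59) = -7.34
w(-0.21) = 1.24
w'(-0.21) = -1.34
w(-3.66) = 0.79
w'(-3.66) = -0.21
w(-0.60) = 2.01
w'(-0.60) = -2.99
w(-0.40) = 1.54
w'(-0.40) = -1.86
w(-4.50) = 0.91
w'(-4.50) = -0.09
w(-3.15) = 0.65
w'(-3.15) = -0.36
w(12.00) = 0.00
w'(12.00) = 0.00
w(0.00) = 1.00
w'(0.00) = -1.00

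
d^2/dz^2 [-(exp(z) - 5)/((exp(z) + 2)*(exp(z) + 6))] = (-exp(4*z) + 28*exp(3*z) + 192*exp(2*z) + 176*exp(z) - 624)*exp(z)/(exp(6*z) + 24*exp(5*z) + 228*exp(4*z) + 1088*exp(3*z) + 2736*exp(2*z) + 3456*exp(z) + 1728)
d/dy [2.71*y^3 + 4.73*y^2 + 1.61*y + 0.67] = 8.13*y^2 + 9.46*y + 1.61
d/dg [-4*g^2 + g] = 1 - 8*g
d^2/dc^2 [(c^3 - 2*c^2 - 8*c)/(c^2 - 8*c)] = 80/(c^3 - 24*c^2 + 192*c - 512)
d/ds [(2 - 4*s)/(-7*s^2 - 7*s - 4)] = 2*(-14*s^2 + 14*s + 15)/(49*s^4 + 98*s^3 + 105*s^2 + 56*s + 16)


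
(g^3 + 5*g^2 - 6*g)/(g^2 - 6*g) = (g^2 + 5*g - 6)/(g - 6)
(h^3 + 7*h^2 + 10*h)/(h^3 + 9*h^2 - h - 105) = h*(h + 2)/(h^2 + 4*h - 21)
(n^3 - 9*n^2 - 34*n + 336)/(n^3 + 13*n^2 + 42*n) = (n^2 - 15*n + 56)/(n*(n + 7))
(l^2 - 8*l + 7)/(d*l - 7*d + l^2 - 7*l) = (l - 1)/(d + l)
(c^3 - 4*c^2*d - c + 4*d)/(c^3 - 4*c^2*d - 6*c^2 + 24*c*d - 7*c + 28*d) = (c - 1)/(c - 7)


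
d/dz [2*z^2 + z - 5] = 4*z + 1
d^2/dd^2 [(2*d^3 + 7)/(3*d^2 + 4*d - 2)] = 2*(44*d^3 + 141*d^2 + 276*d + 154)/(27*d^6 + 108*d^5 + 90*d^4 - 80*d^3 - 60*d^2 + 48*d - 8)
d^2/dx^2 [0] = 0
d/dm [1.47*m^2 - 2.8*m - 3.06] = 2.94*m - 2.8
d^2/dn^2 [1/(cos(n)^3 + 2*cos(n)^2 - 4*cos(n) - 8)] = (-18*sin(n)^4 + 68*sin(n)^2 + 5*cos(n) + 7*cos(3*n) - 18)/(2*(cos(n) - 2)^3*(cos(n) + 2)^4)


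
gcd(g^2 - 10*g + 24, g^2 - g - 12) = g - 4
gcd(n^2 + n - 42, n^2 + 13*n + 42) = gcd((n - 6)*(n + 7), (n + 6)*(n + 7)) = n + 7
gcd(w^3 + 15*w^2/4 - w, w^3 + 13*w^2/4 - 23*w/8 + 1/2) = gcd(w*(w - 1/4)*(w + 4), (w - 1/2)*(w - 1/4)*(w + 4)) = w^2 + 15*w/4 - 1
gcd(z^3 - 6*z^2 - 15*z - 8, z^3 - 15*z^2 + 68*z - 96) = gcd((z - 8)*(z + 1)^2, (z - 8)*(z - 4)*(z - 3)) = z - 8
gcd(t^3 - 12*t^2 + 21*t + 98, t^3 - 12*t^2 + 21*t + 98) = t^3 - 12*t^2 + 21*t + 98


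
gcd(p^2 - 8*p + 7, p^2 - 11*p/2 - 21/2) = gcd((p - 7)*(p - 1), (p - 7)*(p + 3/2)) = p - 7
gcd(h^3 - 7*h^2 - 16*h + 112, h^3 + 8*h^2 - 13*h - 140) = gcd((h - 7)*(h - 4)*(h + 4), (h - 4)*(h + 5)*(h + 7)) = h - 4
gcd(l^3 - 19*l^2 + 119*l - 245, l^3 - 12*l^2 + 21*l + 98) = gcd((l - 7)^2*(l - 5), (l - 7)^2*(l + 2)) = l^2 - 14*l + 49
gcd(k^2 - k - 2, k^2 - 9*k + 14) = k - 2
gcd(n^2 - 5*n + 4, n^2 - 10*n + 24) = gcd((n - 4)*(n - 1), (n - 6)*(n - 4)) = n - 4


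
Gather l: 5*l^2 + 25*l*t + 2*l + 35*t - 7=5*l^2 + l*(25*t + 2) + 35*t - 7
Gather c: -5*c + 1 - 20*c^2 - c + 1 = -20*c^2 - 6*c + 2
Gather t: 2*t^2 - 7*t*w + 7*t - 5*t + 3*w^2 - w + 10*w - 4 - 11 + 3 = 2*t^2 + t*(2 - 7*w) + 3*w^2 + 9*w - 12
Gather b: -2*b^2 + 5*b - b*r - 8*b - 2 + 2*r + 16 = -2*b^2 + b*(-r - 3) + 2*r + 14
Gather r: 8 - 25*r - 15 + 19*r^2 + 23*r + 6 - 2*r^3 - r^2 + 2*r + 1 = -2*r^3 + 18*r^2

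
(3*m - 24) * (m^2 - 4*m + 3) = 3*m^3 - 36*m^2 + 105*m - 72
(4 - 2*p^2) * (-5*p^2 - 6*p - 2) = 10*p^4 + 12*p^3 - 16*p^2 - 24*p - 8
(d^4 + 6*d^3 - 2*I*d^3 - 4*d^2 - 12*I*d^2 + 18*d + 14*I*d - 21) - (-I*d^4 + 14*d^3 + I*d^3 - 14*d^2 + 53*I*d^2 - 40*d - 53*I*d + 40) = d^4 + I*d^4 - 8*d^3 - 3*I*d^3 + 10*d^2 - 65*I*d^2 + 58*d + 67*I*d - 61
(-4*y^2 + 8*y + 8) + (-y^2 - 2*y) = -5*y^2 + 6*y + 8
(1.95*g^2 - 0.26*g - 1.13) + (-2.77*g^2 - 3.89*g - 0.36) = -0.82*g^2 - 4.15*g - 1.49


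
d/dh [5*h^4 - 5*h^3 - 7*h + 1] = 20*h^3 - 15*h^2 - 7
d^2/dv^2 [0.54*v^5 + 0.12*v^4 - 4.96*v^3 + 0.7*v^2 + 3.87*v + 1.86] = 10.8*v^3 + 1.44*v^2 - 29.76*v + 1.4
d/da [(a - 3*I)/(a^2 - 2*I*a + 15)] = (a^2 - 2*I*a - 2*(a - 3*I)*(a - I) + 15)/(a^2 - 2*I*a + 15)^2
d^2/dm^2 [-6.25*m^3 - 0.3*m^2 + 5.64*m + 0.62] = -37.5*m - 0.6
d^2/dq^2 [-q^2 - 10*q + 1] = -2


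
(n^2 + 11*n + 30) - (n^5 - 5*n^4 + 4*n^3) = -n^5 + 5*n^4 - 4*n^3 + n^2 + 11*n + 30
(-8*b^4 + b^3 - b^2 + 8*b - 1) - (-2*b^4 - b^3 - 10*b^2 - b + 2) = -6*b^4 + 2*b^3 + 9*b^2 + 9*b - 3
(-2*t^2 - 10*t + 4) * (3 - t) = 2*t^3 + 4*t^2 - 34*t + 12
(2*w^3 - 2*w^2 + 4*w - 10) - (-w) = 2*w^3 - 2*w^2 + 5*w - 10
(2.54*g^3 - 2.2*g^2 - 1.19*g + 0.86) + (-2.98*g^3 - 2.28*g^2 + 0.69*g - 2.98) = -0.44*g^3 - 4.48*g^2 - 0.5*g - 2.12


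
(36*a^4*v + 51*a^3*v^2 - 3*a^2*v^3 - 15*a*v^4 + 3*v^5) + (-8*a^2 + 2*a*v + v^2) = 36*a^4*v + 51*a^3*v^2 - 3*a^2*v^3 - 8*a^2 - 15*a*v^4 + 2*a*v + 3*v^5 + v^2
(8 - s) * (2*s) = -2*s^2 + 16*s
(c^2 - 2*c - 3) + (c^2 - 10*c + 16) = 2*c^2 - 12*c + 13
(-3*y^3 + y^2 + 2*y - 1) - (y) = -3*y^3 + y^2 + y - 1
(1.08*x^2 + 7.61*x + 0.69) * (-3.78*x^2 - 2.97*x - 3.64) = -4.0824*x^4 - 31.9734*x^3 - 29.1411*x^2 - 29.7497*x - 2.5116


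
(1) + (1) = 2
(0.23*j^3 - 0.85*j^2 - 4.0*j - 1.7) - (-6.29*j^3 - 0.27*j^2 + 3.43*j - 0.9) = 6.52*j^3 - 0.58*j^2 - 7.43*j - 0.8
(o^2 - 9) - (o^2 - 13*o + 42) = 13*o - 51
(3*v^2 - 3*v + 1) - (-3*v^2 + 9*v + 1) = 6*v^2 - 12*v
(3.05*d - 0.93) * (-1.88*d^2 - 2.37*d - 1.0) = -5.734*d^3 - 5.4801*d^2 - 0.845899999999999*d + 0.93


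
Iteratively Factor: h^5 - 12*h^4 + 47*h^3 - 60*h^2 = (h)*(h^4 - 12*h^3 + 47*h^2 - 60*h) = h*(h - 5)*(h^3 - 7*h^2 + 12*h) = h*(h - 5)*(h - 4)*(h^2 - 3*h) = h^2*(h - 5)*(h - 4)*(h - 3)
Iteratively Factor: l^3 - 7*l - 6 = (l + 2)*(l^2 - 2*l - 3) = (l - 3)*(l + 2)*(l + 1)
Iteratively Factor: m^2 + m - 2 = (m + 2)*(m - 1)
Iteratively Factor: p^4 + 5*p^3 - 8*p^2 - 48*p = (p)*(p^3 + 5*p^2 - 8*p - 48) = p*(p + 4)*(p^2 + p - 12) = p*(p - 3)*(p + 4)*(p + 4)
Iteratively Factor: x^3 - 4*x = (x - 2)*(x^2 + 2*x) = (x - 2)*(x + 2)*(x)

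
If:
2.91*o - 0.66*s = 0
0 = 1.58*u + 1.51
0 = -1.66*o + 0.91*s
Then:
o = 0.00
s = 0.00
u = -0.96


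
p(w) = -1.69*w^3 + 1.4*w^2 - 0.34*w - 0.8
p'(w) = -5.07*w^2 + 2.8*w - 0.34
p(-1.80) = 14.20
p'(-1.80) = -21.81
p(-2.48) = 34.43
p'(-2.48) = -38.47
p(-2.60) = 39.25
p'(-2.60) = -41.89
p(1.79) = -6.62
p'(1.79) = -11.57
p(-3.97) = 128.36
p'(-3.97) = -91.36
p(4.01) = -88.62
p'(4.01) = -70.64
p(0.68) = -0.92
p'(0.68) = -0.78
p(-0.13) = -0.73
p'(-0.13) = -0.79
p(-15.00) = 6023.05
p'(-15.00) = -1183.09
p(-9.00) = 1347.67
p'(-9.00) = -436.21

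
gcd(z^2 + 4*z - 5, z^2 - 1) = z - 1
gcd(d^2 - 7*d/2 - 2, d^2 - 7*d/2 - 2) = d^2 - 7*d/2 - 2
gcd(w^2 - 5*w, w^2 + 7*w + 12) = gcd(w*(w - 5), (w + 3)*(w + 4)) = 1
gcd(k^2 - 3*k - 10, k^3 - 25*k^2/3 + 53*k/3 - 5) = k - 5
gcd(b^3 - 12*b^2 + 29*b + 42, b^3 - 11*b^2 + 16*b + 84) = b^2 - 13*b + 42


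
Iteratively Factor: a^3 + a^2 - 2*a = (a - 1)*(a^2 + 2*a) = (a - 1)*(a + 2)*(a)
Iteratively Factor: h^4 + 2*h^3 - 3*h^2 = (h)*(h^3 + 2*h^2 - 3*h) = h^2*(h^2 + 2*h - 3) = h^2*(h - 1)*(h + 3)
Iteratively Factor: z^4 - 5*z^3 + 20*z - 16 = (z - 2)*(z^3 - 3*z^2 - 6*z + 8) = (z - 2)*(z + 2)*(z^2 - 5*z + 4) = (z - 4)*(z - 2)*(z + 2)*(z - 1)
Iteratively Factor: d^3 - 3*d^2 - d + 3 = (d - 3)*(d^2 - 1) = (d - 3)*(d + 1)*(d - 1)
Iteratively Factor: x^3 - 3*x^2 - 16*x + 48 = (x - 4)*(x^2 + x - 12) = (x - 4)*(x - 3)*(x + 4)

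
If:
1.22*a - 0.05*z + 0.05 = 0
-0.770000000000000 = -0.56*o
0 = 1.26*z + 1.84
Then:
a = -0.10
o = 1.38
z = -1.46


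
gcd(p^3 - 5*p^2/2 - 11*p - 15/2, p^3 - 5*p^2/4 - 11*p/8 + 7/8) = p + 1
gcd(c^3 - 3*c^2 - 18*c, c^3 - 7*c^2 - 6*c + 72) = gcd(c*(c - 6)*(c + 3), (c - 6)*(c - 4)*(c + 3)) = c^2 - 3*c - 18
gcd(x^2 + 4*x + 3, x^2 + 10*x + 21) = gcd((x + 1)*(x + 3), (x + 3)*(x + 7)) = x + 3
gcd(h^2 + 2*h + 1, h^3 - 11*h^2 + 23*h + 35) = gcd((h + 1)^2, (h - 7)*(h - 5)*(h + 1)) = h + 1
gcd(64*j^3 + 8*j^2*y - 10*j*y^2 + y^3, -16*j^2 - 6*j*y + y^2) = -16*j^2 - 6*j*y + y^2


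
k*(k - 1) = k^2 - k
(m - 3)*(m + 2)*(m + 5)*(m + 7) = m^4 + 11*m^3 + 17*m^2 - 107*m - 210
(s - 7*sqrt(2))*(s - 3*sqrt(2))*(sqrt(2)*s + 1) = sqrt(2)*s^3 - 19*s^2 + 32*sqrt(2)*s + 42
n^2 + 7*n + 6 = (n + 1)*(n + 6)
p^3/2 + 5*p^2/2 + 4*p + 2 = (p/2 + 1/2)*(p + 2)^2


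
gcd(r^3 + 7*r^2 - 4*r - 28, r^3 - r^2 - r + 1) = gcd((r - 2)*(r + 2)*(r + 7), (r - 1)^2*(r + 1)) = 1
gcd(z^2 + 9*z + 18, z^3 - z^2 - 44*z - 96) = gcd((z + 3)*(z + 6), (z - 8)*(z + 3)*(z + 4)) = z + 3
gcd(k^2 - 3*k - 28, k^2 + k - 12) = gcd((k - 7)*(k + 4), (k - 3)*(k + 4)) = k + 4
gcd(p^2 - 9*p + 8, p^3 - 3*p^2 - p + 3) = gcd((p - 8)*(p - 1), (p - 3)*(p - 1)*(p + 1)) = p - 1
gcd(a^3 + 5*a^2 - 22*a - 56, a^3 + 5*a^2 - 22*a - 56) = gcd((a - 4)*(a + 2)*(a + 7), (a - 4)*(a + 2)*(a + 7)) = a^3 + 5*a^2 - 22*a - 56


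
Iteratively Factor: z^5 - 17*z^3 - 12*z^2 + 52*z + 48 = (z + 1)*(z^4 - z^3 - 16*z^2 + 4*z + 48) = (z - 2)*(z + 1)*(z^3 + z^2 - 14*z - 24) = (z - 2)*(z + 1)*(z + 2)*(z^2 - z - 12) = (z - 4)*(z - 2)*(z + 1)*(z + 2)*(z + 3)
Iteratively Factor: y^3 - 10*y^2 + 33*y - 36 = (y - 4)*(y^2 - 6*y + 9) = (y - 4)*(y - 3)*(y - 3)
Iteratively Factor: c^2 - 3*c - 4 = (c + 1)*(c - 4)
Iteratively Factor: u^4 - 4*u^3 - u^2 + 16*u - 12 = (u - 1)*(u^3 - 3*u^2 - 4*u + 12) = (u - 2)*(u - 1)*(u^2 - u - 6) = (u - 3)*(u - 2)*(u - 1)*(u + 2)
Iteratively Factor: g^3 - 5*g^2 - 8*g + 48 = (g - 4)*(g^2 - g - 12) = (g - 4)*(g + 3)*(g - 4)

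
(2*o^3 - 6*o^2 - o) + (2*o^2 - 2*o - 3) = 2*o^3 - 4*o^2 - 3*o - 3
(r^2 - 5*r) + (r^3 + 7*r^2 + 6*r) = r^3 + 8*r^2 + r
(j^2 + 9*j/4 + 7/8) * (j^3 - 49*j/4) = j^5 + 9*j^4/4 - 91*j^3/8 - 441*j^2/16 - 343*j/32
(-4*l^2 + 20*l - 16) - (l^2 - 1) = -5*l^2 + 20*l - 15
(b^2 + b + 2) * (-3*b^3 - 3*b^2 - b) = -3*b^5 - 6*b^4 - 10*b^3 - 7*b^2 - 2*b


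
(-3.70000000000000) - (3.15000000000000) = -6.85000000000000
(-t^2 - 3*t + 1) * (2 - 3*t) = 3*t^3 + 7*t^2 - 9*t + 2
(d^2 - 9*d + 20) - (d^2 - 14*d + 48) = 5*d - 28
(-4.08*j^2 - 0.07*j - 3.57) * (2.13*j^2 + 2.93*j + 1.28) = -8.6904*j^4 - 12.1035*j^3 - 13.0316*j^2 - 10.5497*j - 4.5696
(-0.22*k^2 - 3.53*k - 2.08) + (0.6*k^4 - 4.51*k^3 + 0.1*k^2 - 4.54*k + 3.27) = 0.6*k^4 - 4.51*k^3 - 0.12*k^2 - 8.07*k + 1.19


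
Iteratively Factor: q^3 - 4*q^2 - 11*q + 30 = (q - 5)*(q^2 + q - 6) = (q - 5)*(q + 3)*(q - 2)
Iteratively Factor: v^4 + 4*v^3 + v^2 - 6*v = (v + 2)*(v^3 + 2*v^2 - 3*v) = (v + 2)*(v + 3)*(v^2 - v) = v*(v + 2)*(v + 3)*(v - 1)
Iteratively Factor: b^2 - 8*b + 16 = (b - 4)*(b - 4)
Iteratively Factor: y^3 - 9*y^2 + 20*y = (y)*(y^2 - 9*y + 20) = y*(y - 4)*(y - 5)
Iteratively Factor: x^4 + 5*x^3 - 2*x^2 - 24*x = (x)*(x^3 + 5*x^2 - 2*x - 24) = x*(x - 2)*(x^2 + 7*x + 12) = x*(x - 2)*(x + 4)*(x + 3)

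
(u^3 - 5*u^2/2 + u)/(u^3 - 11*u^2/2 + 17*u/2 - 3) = u/(u - 3)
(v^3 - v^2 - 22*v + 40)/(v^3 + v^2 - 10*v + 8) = (v^2 + v - 20)/(v^2 + 3*v - 4)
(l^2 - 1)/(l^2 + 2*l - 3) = (l + 1)/(l + 3)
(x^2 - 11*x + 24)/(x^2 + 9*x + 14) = (x^2 - 11*x + 24)/(x^2 + 9*x + 14)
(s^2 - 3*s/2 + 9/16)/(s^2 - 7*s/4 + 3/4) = (s - 3/4)/(s - 1)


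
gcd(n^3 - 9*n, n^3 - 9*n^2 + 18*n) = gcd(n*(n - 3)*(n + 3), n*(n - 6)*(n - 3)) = n^2 - 3*n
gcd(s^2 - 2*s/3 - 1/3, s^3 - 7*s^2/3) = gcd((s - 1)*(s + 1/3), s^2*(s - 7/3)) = 1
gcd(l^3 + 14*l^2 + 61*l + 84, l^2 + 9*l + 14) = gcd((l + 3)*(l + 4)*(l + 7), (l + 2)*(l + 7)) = l + 7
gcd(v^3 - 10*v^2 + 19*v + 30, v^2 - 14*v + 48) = v - 6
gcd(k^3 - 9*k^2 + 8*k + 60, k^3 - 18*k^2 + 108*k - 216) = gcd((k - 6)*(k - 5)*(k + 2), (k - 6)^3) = k - 6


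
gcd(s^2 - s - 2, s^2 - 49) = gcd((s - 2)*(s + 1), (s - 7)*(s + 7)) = 1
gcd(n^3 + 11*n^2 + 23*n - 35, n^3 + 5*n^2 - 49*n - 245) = n^2 + 12*n + 35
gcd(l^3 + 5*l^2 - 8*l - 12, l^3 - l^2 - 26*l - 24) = l + 1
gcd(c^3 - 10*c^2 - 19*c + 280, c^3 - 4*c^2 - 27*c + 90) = c + 5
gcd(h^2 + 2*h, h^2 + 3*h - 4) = 1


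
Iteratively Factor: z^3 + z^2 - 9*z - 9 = (z + 3)*(z^2 - 2*z - 3) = (z + 1)*(z + 3)*(z - 3)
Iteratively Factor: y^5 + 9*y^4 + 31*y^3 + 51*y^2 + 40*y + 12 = (y + 2)*(y^4 + 7*y^3 + 17*y^2 + 17*y + 6) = (y + 2)*(y + 3)*(y^3 + 4*y^2 + 5*y + 2) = (y + 2)^2*(y + 3)*(y^2 + 2*y + 1) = (y + 1)*(y + 2)^2*(y + 3)*(y + 1)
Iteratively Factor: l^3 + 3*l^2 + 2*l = (l)*(l^2 + 3*l + 2) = l*(l + 1)*(l + 2)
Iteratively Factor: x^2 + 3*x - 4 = (x - 1)*(x + 4)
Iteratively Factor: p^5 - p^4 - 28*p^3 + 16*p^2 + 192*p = (p - 4)*(p^4 + 3*p^3 - 16*p^2 - 48*p) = p*(p - 4)*(p^3 + 3*p^2 - 16*p - 48) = p*(p - 4)*(p + 4)*(p^2 - p - 12) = p*(p - 4)^2*(p + 4)*(p + 3)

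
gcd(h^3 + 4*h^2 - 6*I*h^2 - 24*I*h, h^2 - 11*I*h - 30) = h - 6*I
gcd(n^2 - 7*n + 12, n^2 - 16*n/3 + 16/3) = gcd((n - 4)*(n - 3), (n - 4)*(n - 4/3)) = n - 4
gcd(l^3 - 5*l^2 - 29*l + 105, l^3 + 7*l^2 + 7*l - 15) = l + 5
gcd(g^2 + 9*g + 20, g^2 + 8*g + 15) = g + 5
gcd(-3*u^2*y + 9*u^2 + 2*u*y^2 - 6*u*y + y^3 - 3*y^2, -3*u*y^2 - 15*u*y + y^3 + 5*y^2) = 1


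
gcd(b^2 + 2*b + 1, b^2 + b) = b + 1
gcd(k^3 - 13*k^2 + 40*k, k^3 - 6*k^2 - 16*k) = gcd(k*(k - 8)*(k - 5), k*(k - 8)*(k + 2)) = k^2 - 8*k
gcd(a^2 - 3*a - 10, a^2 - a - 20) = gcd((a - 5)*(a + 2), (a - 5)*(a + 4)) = a - 5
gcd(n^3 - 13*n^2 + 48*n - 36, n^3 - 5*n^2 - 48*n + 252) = n^2 - 12*n + 36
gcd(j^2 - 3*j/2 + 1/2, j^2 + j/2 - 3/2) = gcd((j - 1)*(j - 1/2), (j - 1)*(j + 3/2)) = j - 1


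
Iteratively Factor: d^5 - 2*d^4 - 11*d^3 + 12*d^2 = (d)*(d^4 - 2*d^3 - 11*d^2 + 12*d) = d*(d + 3)*(d^3 - 5*d^2 + 4*d) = d^2*(d + 3)*(d^2 - 5*d + 4) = d^2*(d - 1)*(d + 3)*(d - 4)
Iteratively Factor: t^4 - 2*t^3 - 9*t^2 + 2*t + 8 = (t - 4)*(t^3 + 2*t^2 - t - 2) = (t - 4)*(t + 2)*(t^2 - 1) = (t - 4)*(t - 1)*(t + 2)*(t + 1)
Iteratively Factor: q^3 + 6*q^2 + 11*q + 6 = (q + 3)*(q^2 + 3*q + 2) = (q + 1)*(q + 3)*(q + 2)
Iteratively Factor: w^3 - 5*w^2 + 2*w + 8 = (w - 4)*(w^2 - w - 2) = (w - 4)*(w + 1)*(w - 2)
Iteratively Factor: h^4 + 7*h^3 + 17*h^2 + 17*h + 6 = (h + 3)*(h^3 + 4*h^2 + 5*h + 2) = (h + 2)*(h + 3)*(h^2 + 2*h + 1) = (h + 1)*(h + 2)*(h + 3)*(h + 1)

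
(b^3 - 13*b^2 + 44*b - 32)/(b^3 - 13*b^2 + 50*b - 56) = (b^2 - 9*b + 8)/(b^2 - 9*b + 14)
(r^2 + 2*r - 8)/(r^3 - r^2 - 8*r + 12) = (r + 4)/(r^2 + r - 6)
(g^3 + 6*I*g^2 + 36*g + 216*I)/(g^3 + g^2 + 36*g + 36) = (g + 6*I)/(g + 1)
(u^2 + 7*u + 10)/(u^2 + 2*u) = (u + 5)/u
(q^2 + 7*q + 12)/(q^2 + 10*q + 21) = (q + 4)/(q + 7)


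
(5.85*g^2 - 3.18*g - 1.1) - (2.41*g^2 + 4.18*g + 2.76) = 3.44*g^2 - 7.36*g - 3.86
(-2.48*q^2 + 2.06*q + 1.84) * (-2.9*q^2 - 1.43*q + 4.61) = 7.192*q^4 - 2.4276*q^3 - 19.7146*q^2 + 6.8654*q + 8.4824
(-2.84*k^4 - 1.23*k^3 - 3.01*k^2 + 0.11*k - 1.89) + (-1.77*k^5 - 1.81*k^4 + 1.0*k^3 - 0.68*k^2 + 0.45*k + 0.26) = -1.77*k^5 - 4.65*k^4 - 0.23*k^3 - 3.69*k^2 + 0.56*k - 1.63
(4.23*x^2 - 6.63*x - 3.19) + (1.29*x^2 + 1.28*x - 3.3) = 5.52*x^2 - 5.35*x - 6.49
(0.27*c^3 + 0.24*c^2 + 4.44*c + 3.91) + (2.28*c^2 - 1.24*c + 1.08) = 0.27*c^3 + 2.52*c^2 + 3.2*c + 4.99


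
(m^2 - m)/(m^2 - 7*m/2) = 2*(m - 1)/(2*m - 7)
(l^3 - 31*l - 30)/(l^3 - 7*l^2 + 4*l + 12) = (l + 5)/(l - 2)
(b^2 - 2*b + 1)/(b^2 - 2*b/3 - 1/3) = 3*(b - 1)/(3*b + 1)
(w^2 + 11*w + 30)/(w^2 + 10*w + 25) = (w + 6)/(w + 5)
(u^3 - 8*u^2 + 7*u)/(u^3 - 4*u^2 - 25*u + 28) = u/(u + 4)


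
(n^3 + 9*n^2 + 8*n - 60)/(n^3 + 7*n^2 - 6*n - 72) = (n^2 + 3*n - 10)/(n^2 + n - 12)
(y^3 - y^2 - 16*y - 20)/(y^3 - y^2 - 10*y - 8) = (y^2 - 3*y - 10)/(y^2 - 3*y - 4)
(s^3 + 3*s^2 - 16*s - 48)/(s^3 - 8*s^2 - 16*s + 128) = (s + 3)/(s - 8)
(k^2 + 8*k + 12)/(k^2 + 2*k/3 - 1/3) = 3*(k^2 + 8*k + 12)/(3*k^2 + 2*k - 1)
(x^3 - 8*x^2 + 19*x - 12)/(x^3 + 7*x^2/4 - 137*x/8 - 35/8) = 8*(x^3 - 8*x^2 + 19*x - 12)/(8*x^3 + 14*x^2 - 137*x - 35)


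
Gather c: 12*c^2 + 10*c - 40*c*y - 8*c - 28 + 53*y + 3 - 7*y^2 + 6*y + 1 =12*c^2 + c*(2 - 40*y) - 7*y^2 + 59*y - 24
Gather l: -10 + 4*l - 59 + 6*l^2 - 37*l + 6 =6*l^2 - 33*l - 63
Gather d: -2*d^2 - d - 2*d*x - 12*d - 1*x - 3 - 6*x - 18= -2*d^2 + d*(-2*x - 13) - 7*x - 21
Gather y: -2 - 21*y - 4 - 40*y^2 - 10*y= -40*y^2 - 31*y - 6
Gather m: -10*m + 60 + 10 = 70 - 10*m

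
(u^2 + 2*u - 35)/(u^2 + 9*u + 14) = (u - 5)/(u + 2)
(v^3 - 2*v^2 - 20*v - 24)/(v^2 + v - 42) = (v^2 + 4*v + 4)/(v + 7)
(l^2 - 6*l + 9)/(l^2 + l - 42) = (l^2 - 6*l + 9)/(l^2 + l - 42)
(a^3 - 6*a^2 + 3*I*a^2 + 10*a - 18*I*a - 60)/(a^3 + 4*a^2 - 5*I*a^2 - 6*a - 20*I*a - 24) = (a^2 + a*(-6 + 5*I) - 30*I)/(a^2 + a*(4 - 3*I) - 12*I)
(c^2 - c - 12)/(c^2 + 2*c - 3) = (c - 4)/(c - 1)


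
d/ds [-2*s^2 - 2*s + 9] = -4*s - 2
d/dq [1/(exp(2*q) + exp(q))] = (-2*exp(q) - 1)*exp(-q)/(exp(q) + 1)^2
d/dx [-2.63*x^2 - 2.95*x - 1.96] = -5.26*x - 2.95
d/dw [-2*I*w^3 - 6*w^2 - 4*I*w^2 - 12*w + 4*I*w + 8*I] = -6*I*w^2 - w*(12 + 8*I) - 12 + 4*I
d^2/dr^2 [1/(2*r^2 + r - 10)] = 2*(-4*r^2 - 2*r + (4*r + 1)^2 + 20)/(2*r^2 + r - 10)^3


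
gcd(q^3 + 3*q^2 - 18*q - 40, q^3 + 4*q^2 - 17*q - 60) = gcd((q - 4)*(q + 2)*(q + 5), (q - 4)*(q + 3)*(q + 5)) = q^2 + q - 20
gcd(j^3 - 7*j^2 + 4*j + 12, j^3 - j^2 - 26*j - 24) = j^2 - 5*j - 6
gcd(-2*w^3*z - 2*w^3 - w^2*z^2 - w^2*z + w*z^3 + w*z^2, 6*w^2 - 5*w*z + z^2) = -2*w + z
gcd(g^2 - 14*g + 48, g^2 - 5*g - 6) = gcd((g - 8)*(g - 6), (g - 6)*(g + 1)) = g - 6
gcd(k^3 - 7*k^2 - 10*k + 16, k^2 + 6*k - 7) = k - 1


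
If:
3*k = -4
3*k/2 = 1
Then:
No Solution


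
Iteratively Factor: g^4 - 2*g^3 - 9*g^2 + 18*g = (g - 2)*(g^3 - 9*g) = (g - 2)*(g + 3)*(g^2 - 3*g) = (g - 3)*(g - 2)*(g + 3)*(g)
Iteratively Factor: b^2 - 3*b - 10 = (b + 2)*(b - 5)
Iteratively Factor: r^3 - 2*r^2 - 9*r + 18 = (r + 3)*(r^2 - 5*r + 6) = (r - 3)*(r + 3)*(r - 2)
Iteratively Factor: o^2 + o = (o)*(o + 1)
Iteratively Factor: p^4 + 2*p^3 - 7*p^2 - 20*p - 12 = (p - 3)*(p^3 + 5*p^2 + 8*p + 4) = (p - 3)*(p + 2)*(p^2 + 3*p + 2) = (p - 3)*(p + 2)^2*(p + 1)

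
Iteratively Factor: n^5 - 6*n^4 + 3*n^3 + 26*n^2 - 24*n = (n - 1)*(n^4 - 5*n^3 - 2*n^2 + 24*n) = (n - 4)*(n - 1)*(n^3 - n^2 - 6*n) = (n - 4)*(n - 1)*(n + 2)*(n^2 - 3*n) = n*(n - 4)*(n - 1)*(n + 2)*(n - 3)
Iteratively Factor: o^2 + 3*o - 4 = (o - 1)*(o + 4)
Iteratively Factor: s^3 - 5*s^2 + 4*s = (s)*(s^2 - 5*s + 4) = s*(s - 4)*(s - 1)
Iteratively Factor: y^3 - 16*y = (y - 4)*(y^2 + 4*y) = (y - 4)*(y + 4)*(y)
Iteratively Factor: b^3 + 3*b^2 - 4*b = (b - 1)*(b^2 + 4*b) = b*(b - 1)*(b + 4)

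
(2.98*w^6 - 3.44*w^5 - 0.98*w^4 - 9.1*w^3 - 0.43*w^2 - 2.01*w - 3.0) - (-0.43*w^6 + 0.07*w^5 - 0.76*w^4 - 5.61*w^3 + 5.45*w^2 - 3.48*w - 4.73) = 3.41*w^6 - 3.51*w^5 - 0.22*w^4 - 3.49*w^3 - 5.88*w^2 + 1.47*w + 1.73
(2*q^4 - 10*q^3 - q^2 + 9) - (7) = 2*q^4 - 10*q^3 - q^2 + 2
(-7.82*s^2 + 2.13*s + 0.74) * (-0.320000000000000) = 2.5024*s^2 - 0.6816*s - 0.2368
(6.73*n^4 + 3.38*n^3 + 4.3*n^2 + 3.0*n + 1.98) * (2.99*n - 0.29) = 20.1227*n^5 + 8.1545*n^4 + 11.8768*n^3 + 7.723*n^2 + 5.0502*n - 0.5742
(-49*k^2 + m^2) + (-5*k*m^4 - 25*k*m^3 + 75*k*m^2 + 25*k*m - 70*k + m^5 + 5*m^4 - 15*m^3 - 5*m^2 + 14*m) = -49*k^2 - 5*k*m^4 - 25*k*m^3 + 75*k*m^2 + 25*k*m - 70*k + m^5 + 5*m^4 - 15*m^3 - 4*m^2 + 14*m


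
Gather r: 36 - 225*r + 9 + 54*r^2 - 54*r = 54*r^2 - 279*r + 45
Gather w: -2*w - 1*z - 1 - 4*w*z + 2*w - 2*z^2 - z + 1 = -4*w*z - 2*z^2 - 2*z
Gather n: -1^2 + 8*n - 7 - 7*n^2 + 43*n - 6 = -7*n^2 + 51*n - 14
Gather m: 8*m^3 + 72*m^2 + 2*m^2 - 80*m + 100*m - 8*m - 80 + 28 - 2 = 8*m^3 + 74*m^2 + 12*m - 54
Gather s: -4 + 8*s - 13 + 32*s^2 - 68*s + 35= 32*s^2 - 60*s + 18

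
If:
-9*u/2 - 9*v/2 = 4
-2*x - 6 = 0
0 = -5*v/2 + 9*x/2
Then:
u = 203/45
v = -27/5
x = -3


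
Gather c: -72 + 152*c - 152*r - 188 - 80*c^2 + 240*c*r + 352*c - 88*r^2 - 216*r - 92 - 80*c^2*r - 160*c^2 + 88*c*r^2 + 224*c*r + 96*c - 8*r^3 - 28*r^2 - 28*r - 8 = c^2*(-80*r - 240) + c*(88*r^2 + 464*r + 600) - 8*r^3 - 116*r^2 - 396*r - 360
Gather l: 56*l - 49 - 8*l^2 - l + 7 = -8*l^2 + 55*l - 42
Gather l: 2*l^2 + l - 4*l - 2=2*l^2 - 3*l - 2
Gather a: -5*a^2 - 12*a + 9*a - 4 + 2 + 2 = -5*a^2 - 3*a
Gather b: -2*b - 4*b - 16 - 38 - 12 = -6*b - 66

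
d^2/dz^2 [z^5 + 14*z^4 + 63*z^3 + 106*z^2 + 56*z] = 20*z^3 + 168*z^2 + 378*z + 212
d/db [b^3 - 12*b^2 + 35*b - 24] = 3*b^2 - 24*b + 35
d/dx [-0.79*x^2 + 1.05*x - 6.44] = 1.05 - 1.58*x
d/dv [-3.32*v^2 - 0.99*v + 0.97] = -6.64*v - 0.99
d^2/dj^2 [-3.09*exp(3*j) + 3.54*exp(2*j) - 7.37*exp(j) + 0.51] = (-27.81*exp(2*j) + 14.16*exp(j) - 7.37)*exp(j)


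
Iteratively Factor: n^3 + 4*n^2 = (n)*(n^2 + 4*n) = n^2*(n + 4)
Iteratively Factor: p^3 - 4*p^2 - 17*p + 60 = (p - 3)*(p^2 - p - 20) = (p - 5)*(p - 3)*(p + 4)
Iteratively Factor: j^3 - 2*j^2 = (j)*(j^2 - 2*j) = j*(j - 2)*(j)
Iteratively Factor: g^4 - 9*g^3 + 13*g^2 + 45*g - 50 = (g + 2)*(g^3 - 11*g^2 + 35*g - 25) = (g - 5)*(g + 2)*(g^2 - 6*g + 5) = (g - 5)*(g - 1)*(g + 2)*(g - 5)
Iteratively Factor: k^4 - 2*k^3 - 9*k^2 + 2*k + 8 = (k - 1)*(k^3 - k^2 - 10*k - 8) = (k - 1)*(k + 1)*(k^2 - 2*k - 8) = (k - 4)*(k - 1)*(k + 1)*(k + 2)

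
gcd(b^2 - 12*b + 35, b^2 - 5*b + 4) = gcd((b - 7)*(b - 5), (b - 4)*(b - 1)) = 1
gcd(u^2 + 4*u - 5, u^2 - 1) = u - 1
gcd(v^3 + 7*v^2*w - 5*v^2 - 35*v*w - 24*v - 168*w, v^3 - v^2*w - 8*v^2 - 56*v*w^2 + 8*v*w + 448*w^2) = v^2 + 7*v*w - 8*v - 56*w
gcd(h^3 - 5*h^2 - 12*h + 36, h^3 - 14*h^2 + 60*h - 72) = h^2 - 8*h + 12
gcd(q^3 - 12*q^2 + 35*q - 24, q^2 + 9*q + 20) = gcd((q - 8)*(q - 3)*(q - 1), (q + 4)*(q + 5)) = 1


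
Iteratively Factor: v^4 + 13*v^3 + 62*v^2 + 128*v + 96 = (v + 3)*(v^3 + 10*v^2 + 32*v + 32) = (v + 2)*(v + 3)*(v^2 + 8*v + 16) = (v + 2)*(v + 3)*(v + 4)*(v + 4)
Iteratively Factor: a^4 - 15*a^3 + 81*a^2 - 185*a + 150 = (a - 5)*(a^3 - 10*a^2 + 31*a - 30) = (a - 5)*(a - 3)*(a^2 - 7*a + 10) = (a - 5)*(a - 3)*(a - 2)*(a - 5)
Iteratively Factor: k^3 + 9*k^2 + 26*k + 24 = (k + 4)*(k^2 + 5*k + 6) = (k + 3)*(k + 4)*(k + 2)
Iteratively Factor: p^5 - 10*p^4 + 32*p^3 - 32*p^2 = (p)*(p^4 - 10*p^3 + 32*p^2 - 32*p) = p*(p - 2)*(p^3 - 8*p^2 + 16*p) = p*(p - 4)*(p - 2)*(p^2 - 4*p) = p^2*(p - 4)*(p - 2)*(p - 4)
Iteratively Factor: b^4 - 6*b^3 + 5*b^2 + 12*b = (b - 3)*(b^3 - 3*b^2 - 4*b) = b*(b - 3)*(b^2 - 3*b - 4) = b*(b - 4)*(b - 3)*(b + 1)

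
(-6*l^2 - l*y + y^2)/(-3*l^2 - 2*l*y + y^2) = (2*l + y)/(l + y)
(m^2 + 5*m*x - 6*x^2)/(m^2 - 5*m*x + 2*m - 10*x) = (m^2 + 5*m*x - 6*x^2)/(m^2 - 5*m*x + 2*m - 10*x)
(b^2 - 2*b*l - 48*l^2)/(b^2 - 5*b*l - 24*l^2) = (b + 6*l)/(b + 3*l)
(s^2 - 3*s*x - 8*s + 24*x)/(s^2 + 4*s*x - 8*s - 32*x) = (s - 3*x)/(s + 4*x)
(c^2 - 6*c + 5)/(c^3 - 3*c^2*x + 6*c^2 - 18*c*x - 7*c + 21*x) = (5 - c)/(-c^2 + 3*c*x - 7*c + 21*x)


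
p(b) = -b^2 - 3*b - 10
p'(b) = -2*b - 3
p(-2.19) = -8.23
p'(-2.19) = 1.38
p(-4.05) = -14.25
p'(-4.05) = 5.10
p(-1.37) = -7.77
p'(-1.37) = -0.26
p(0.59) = -12.12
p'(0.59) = -4.18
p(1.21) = -15.09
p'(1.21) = -5.42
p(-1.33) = -7.78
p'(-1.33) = -0.34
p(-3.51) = -11.79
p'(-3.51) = 4.02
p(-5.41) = -23.04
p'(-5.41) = 7.82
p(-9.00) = -64.00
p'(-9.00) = 15.00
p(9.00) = -118.00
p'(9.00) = -21.00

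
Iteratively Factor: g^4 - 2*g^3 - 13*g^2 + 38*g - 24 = (g - 1)*(g^3 - g^2 - 14*g + 24) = (g - 1)*(g + 4)*(g^2 - 5*g + 6) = (g - 3)*(g - 1)*(g + 4)*(g - 2)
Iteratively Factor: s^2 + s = (s + 1)*(s)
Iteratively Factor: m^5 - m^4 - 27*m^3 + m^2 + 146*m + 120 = (m + 2)*(m^4 - 3*m^3 - 21*m^2 + 43*m + 60) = (m - 3)*(m + 2)*(m^3 - 21*m - 20) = (m - 3)*(m + 2)*(m + 4)*(m^2 - 4*m - 5) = (m - 5)*(m - 3)*(m + 2)*(m + 4)*(m + 1)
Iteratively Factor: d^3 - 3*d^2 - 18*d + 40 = (d - 5)*(d^2 + 2*d - 8) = (d - 5)*(d - 2)*(d + 4)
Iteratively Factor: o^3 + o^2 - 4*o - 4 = (o + 2)*(o^2 - o - 2) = (o + 1)*(o + 2)*(o - 2)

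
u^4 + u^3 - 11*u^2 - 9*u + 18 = (u - 3)*(u - 1)*(u + 2)*(u + 3)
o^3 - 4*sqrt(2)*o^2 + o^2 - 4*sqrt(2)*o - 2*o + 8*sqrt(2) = (o - 1)*(o + 2)*(o - 4*sqrt(2))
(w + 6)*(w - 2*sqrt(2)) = w^2 - 2*sqrt(2)*w + 6*w - 12*sqrt(2)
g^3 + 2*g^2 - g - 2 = (g - 1)*(g + 1)*(g + 2)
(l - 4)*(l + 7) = l^2 + 3*l - 28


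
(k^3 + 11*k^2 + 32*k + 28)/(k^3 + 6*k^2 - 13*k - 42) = (k + 2)/(k - 3)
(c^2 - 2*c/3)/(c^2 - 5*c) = (c - 2/3)/(c - 5)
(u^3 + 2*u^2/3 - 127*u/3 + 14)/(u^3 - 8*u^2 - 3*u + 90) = (3*u^2 + 20*u - 7)/(3*(u^2 - 2*u - 15))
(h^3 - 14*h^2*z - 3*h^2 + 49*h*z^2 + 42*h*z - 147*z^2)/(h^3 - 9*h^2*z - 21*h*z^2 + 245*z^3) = (h - 3)/(h + 5*z)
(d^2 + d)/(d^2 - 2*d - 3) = d/(d - 3)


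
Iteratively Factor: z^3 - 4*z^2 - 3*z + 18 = (z + 2)*(z^2 - 6*z + 9) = (z - 3)*(z + 2)*(z - 3)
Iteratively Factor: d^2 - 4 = (d + 2)*(d - 2)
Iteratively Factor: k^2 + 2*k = (k + 2)*(k)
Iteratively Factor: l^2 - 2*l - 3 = (l - 3)*(l + 1)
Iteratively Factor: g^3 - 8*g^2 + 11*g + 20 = (g - 5)*(g^2 - 3*g - 4) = (g - 5)*(g + 1)*(g - 4)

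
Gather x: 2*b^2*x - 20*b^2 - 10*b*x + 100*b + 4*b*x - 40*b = -20*b^2 + 60*b + x*(2*b^2 - 6*b)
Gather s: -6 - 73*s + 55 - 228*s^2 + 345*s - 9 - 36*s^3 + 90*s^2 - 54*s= -36*s^3 - 138*s^2 + 218*s + 40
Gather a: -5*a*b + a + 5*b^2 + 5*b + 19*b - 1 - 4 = a*(1 - 5*b) + 5*b^2 + 24*b - 5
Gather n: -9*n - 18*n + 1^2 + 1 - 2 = -27*n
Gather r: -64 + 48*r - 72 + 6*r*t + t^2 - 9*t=r*(6*t + 48) + t^2 - 9*t - 136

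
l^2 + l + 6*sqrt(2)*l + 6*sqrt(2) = (l + 1)*(l + 6*sqrt(2))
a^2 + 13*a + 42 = (a + 6)*(a + 7)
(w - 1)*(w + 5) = w^2 + 4*w - 5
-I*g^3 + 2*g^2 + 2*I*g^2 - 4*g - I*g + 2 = (g - 1)*(g + 2*I)*(-I*g + I)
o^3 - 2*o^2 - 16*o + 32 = (o - 4)*(o - 2)*(o + 4)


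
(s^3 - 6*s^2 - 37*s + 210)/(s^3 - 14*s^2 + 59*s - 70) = (s + 6)/(s - 2)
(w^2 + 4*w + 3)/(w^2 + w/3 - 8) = 3*(w + 1)/(3*w - 8)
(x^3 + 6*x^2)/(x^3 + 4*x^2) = (x + 6)/(x + 4)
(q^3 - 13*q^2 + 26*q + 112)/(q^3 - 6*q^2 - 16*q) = (q - 7)/q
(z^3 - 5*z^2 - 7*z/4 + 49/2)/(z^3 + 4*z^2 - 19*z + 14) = (4*z^3 - 20*z^2 - 7*z + 98)/(4*(z^3 + 4*z^2 - 19*z + 14))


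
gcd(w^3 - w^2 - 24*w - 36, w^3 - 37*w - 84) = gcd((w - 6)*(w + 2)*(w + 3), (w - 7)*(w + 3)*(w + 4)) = w + 3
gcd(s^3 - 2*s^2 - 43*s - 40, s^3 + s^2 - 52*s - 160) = s^2 - 3*s - 40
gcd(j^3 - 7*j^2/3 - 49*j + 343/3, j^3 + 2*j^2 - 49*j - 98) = j^2 - 49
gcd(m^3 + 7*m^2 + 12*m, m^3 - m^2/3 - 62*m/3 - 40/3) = m + 4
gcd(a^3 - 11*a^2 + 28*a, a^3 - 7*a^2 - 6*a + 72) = a - 4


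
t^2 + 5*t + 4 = (t + 1)*(t + 4)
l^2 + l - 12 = (l - 3)*(l + 4)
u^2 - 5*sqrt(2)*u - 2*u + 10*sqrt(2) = (u - 2)*(u - 5*sqrt(2))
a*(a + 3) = a^2 + 3*a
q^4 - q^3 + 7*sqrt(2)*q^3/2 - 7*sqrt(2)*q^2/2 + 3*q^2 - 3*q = q*(q - 1)*(q + sqrt(2)/2)*(q + 3*sqrt(2))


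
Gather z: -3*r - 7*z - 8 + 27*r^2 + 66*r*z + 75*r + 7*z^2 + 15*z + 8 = 27*r^2 + 72*r + 7*z^2 + z*(66*r + 8)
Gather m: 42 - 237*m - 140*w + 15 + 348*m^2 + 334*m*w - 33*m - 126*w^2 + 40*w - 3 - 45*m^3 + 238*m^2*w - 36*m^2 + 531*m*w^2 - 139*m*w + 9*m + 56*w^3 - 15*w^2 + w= -45*m^3 + m^2*(238*w + 312) + m*(531*w^2 + 195*w - 261) + 56*w^3 - 141*w^2 - 99*w + 54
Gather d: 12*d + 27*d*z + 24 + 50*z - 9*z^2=d*(27*z + 12) - 9*z^2 + 50*z + 24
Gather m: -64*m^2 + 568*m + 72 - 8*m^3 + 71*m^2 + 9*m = -8*m^3 + 7*m^2 + 577*m + 72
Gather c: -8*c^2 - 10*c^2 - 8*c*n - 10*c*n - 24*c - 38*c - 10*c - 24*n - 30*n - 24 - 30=-18*c^2 + c*(-18*n - 72) - 54*n - 54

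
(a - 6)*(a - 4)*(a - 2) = a^3 - 12*a^2 + 44*a - 48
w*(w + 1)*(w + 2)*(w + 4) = w^4 + 7*w^3 + 14*w^2 + 8*w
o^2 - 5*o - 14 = (o - 7)*(o + 2)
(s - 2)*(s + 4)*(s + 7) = s^3 + 9*s^2 + 6*s - 56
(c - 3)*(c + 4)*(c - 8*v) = c^3 - 8*c^2*v + c^2 - 8*c*v - 12*c + 96*v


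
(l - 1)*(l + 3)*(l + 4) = l^3 + 6*l^2 + 5*l - 12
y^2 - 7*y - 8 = (y - 8)*(y + 1)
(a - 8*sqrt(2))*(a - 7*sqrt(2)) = a^2 - 15*sqrt(2)*a + 112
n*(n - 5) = n^2 - 5*n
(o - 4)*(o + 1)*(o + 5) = o^3 + 2*o^2 - 19*o - 20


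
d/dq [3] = 0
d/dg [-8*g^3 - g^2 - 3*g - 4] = -24*g^2 - 2*g - 3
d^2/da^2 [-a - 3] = 0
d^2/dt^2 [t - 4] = 0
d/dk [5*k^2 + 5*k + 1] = 10*k + 5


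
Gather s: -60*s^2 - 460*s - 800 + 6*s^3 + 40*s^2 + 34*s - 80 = 6*s^3 - 20*s^2 - 426*s - 880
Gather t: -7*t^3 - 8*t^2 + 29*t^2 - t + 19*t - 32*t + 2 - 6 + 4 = -7*t^3 + 21*t^2 - 14*t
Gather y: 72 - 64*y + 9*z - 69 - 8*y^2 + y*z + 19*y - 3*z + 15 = -8*y^2 + y*(z - 45) + 6*z + 18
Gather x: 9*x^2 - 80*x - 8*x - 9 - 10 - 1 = 9*x^2 - 88*x - 20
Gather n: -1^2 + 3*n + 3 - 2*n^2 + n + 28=-2*n^2 + 4*n + 30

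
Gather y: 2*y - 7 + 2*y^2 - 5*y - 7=2*y^2 - 3*y - 14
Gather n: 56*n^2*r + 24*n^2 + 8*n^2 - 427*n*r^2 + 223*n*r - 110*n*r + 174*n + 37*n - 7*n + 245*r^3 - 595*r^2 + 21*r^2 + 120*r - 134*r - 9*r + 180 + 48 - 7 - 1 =n^2*(56*r + 32) + n*(-427*r^2 + 113*r + 204) + 245*r^3 - 574*r^2 - 23*r + 220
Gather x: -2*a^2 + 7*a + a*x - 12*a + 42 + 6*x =-2*a^2 - 5*a + x*(a + 6) + 42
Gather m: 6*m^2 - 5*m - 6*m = 6*m^2 - 11*m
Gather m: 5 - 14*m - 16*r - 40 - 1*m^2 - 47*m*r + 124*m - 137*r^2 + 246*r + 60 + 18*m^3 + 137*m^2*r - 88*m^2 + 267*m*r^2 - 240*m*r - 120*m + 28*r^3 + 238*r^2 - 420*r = 18*m^3 + m^2*(137*r - 89) + m*(267*r^2 - 287*r - 10) + 28*r^3 + 101*r^2 - 190*r + 25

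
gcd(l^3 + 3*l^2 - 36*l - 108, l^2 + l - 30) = l + 6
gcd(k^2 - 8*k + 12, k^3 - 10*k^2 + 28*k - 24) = k^2 - 8*k + 12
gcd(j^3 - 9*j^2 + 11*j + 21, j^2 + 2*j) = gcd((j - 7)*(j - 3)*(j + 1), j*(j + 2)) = 1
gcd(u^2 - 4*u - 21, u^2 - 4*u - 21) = u^2 - 4*u - 21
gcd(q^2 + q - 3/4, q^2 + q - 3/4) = q^2 + q - 3/4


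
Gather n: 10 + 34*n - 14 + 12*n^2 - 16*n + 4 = 12*n^2 + 18*n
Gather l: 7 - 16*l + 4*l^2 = 4*l^2 - 16*l + 7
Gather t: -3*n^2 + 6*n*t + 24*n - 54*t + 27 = -3*n^2 + 24*n + t*(6*n - 54) + 27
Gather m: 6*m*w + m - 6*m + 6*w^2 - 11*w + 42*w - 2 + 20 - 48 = m*(6*w - 5) + 6*w^2 + 31*w - 30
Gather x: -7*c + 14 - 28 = -7*c - 14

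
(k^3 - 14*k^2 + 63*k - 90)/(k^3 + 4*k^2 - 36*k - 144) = (k^2 - 8*k + 15)/(k^2 + 10*k + 24)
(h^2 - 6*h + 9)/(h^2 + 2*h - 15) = (h - 3)/(h + 5)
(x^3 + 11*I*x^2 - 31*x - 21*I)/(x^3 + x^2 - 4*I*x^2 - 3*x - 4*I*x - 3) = (x^3 + 11*I*x^2 - 31*x - 21*I)/(x^3 + x^2*(1 - 4*I) - x*(3 + 4*I) - 3)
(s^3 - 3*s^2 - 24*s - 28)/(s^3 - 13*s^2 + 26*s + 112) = (s + 2)/(s - 8)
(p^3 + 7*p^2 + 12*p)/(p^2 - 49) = p*(p^2 + 7*p + 12)/(p^2 - 49)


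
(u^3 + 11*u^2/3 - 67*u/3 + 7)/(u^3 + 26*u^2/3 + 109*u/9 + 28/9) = 3*(3*u^2 - 10*u + 3)/(9*u^2 + 15*u + 4)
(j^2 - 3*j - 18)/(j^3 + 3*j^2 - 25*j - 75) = (j - 6)/(j^2 - 25)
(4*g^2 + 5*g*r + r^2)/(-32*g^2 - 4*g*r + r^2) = (g + r)/(-8*g + r)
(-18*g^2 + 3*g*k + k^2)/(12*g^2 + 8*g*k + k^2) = (-3*g + k)/(2*g + k)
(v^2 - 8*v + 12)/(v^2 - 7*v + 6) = (v - 2)/(v - 1)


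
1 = 1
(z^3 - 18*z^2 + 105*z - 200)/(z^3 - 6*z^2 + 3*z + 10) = (z^2 - 13*z + 40)/(z^2 - z - 2)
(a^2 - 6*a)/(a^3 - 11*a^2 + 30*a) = 1/(a - 5)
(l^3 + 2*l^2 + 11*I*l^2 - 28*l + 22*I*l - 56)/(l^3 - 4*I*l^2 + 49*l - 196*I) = (l^2 + l*(2 + 4*I) + 8*I)/(l^2 - 11*I*l - 28)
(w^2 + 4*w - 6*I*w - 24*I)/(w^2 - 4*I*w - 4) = (w^2 + w*(4 - 6*I) - 24*I)/(w^2 - 4*I*w - 4)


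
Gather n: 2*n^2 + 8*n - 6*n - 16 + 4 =2*n^2 + 2*n - 12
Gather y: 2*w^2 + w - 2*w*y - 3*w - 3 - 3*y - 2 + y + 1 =2*w^2 - 2*w + y*(-2*w - 2) - 4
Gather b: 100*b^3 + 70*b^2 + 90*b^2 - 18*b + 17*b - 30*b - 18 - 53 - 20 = 100*b^3 + 160*b^2 - 31*b - 91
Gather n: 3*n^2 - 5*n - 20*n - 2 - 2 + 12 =3*n^2 - 25*n + 8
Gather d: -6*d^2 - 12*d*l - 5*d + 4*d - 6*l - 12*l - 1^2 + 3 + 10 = -6*d^2 + d*(-12*l - 1) - 18*l + 12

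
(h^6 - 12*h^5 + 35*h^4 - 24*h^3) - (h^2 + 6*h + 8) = h^6 - 12*h^5 + 35*h^4 - 24*h^3 - h^2 - 6*h - 8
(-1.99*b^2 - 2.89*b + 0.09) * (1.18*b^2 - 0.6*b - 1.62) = -2.3482*b^4 - 2.2162*b^3 + 5.064*b^2 + 4.6278*b - 0.1458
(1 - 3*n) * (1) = 1 - 3*n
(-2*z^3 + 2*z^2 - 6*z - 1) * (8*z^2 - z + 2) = -16*z^5 + 18*z^4 - 54*z^3 + 2*z^2 - 11*z - 2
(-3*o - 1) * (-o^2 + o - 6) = 3*o^3 - 2*o^2 + 17*o + 6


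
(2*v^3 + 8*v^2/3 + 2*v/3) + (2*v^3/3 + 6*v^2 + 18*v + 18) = 8*v^3/3 + 26*v^2/3 + 56*v/3 + 18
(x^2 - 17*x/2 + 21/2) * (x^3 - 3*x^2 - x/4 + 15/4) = x^5 - 23*x^4/2 + 143*x^3/4 - 205*x^2/8 - 69*x/2 + 315/8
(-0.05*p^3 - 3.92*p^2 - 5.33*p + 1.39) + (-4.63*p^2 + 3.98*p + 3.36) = -0.05*p^3 - 8.55*p^2 - 1.35*p + 4.75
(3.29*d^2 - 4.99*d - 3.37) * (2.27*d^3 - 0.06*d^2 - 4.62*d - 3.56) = 7.4683*d^5 - 11.5247*d^4 - 22.5503*d^3 + 11.5436*d^2 + 33.3338*d + 11.9972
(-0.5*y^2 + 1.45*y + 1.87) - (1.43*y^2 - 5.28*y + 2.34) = -1.93*y^2 + 6.73*y - 0.47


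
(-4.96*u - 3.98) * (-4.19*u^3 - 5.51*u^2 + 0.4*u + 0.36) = 20.7824*u^4 + 44.0058*u^3 + 19.9458*u^2 - 3.3776*u - 1.4328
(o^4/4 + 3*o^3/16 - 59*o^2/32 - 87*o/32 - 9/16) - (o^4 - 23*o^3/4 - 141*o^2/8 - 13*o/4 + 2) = -3*o^4/4 + 95*o^3/16 + 505*o^2/32 + 17*o/32 - 41/16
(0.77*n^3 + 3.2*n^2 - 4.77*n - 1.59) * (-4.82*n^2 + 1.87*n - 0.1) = -3.7114*n^5 - 13.9841*n^4 + 28.8984*n^3 - 1.5761*n^2 - 2.4963*n + 0.159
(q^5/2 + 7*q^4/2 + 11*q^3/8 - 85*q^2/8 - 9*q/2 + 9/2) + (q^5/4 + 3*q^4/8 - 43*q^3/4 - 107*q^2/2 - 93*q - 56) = 3*q^5/4 + 31*q^4/8 - 75*q^3/8 - 513*q^2/8 - 195*q/2 - 103/2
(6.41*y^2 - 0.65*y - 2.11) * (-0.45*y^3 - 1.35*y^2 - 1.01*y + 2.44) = -2.8845*y^5 - 8.361*y^4 - 4.6471*y^3 + 19.1454*y^2 + 0.5451*y - 5.1484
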